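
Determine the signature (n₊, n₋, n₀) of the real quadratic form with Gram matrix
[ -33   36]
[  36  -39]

Answer: (1, 1, 0)

Derivation:
step 0: pivot -33 → sign −
step 1: pivot 3/11 → sign +
signature = (1, 1, 0)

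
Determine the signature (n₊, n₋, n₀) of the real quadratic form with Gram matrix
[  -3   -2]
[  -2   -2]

Answer: (0, 2, 0)

Derivation:
step 0: pivot -3 → sign −
step 1: pivot -2/3 → sign −
signature = (0, 2, 0)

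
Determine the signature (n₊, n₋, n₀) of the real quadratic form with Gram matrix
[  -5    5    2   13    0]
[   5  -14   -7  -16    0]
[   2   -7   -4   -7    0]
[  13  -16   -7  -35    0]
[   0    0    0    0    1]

step 0: pivot -5 → sign −
step 1: pivot -9 → sign −
step 2: pivot -19/45 → sign −
step 3: pivot -3/19 → sign −
step 4: pivot 1 → sign +
signature = (1, 4, 0)

Answer: (1, 4, 0)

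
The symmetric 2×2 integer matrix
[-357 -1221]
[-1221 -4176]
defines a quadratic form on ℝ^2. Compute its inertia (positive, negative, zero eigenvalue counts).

Answer: (1, 1, 0)

Derivation:
step 0: pivot -357 → sign −
step 1: pivot 3/119 → sign +
signature = (1, 1, 0)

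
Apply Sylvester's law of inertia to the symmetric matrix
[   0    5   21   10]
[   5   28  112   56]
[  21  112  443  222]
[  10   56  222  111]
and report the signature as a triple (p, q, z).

step 0: pivot 28 → sign +
step 1: pivot -25/28 → sign −
step 2: pivot -97/25 → sign −
step 3: pivot 3/97 → sign +
signature = (2, 2, 0)

Answer: (2, 2, 0)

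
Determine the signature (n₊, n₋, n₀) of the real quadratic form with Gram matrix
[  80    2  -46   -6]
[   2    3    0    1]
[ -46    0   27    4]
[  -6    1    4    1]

step 0: pivot 80 → sign +
step 1: pivot 59/20 → sign +
step 2: pivot 6/59 → sign +
step 3: row/col 3 already zero → sign 0
signature = (3, 0, 1)

Answer: (3, 0, 1)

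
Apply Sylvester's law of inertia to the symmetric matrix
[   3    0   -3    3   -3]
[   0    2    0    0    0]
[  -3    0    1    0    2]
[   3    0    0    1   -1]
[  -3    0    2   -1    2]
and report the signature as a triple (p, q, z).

step 0: pivot 3 → sign +
step 1: pivot 2 → sign +
step 2: pivot -2 → sign −
step 3: pivot 5/2 → sign +
step 4: pivot -3/5 → sign −
signature = (3, 2, 0)

Answer: (3, 2, 0)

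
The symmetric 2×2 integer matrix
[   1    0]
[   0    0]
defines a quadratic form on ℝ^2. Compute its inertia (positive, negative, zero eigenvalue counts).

step 0: pivot 1 → sign +
step 1: row/col 1 already zero → sign 0
signature = (1, 0, 1)

Answer: (1, 0, 1)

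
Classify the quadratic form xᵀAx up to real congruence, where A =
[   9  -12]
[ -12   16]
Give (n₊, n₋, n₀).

step 0: pivot 9 → sign +
step 1: row/col 1 already zero → sign 0
signature = (1, 0, 1)

Answer: (1, 0, 1)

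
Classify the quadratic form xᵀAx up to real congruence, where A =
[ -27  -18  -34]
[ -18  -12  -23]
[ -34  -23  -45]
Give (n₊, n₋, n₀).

Answer: (1, 2, 0)

Derivation:
step 0: pivot -27 → sign −
step 1: pivot -59/27 → sign −
step 2: pivot 3/59 → sign +
signature = (1, 2, 0)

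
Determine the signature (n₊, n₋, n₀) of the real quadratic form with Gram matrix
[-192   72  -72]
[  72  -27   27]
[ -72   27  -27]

step 0: pivot -192 → sign −
step 1: row/col 1 already zero → sign 0
step 2: row/col 2 already zero → sign 0
signature = (0, 1, 2)

Answer: (0, 1, 2)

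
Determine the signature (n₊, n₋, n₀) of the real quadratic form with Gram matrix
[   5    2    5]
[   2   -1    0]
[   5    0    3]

Answer: (2, 1, 0)

Derivation:
step 0: pivot 5 → sign +
step 1: pivot -9/5 → sign −
step 2: pivot 2/9 → sign +
signature = (2, 1, 0)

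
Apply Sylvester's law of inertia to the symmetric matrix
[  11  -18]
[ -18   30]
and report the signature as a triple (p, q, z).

Answer: (2, 0, 0)

Derivation:
step 0: pivot 11 → sign +
step 1: pivot 6/11 → sign +
signature = (2, 0, 0)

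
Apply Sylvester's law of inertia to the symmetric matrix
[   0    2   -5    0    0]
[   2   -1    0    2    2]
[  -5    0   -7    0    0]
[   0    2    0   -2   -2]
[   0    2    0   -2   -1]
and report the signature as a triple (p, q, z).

Answer: (2, 3, 0)

Derivation:
step 0: pivot -1 → sign −
step 1: pivot 4 → sign +
step 2: pivot -53/4 → sign −
step 3: pivot -6/53 → sign −
step 4: pivot 1 → sign +
signature = (2, 3, 0)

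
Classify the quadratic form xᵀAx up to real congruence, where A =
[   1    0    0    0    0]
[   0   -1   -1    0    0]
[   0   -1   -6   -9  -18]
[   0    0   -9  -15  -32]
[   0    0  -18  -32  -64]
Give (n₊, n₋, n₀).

Answer: (3, 2, 0)

Derivation:
step 0: pivot 1 → sign +
step 1: pivot -1 → sign −
step 2: pivot -5 → sign −
step 3: pivot 6/5 → sign +
step 4: pivot 2/3 → sign +
signature = (3, 2, 0)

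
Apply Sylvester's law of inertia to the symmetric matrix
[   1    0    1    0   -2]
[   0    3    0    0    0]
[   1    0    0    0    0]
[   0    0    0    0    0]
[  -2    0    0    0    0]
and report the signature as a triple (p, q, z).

step 0: pivot 1 → sign +
step 1: pivot 3 → sign +
step 2: pivot -1 → sign −
step 3: row/col 3 already zero → sign 0
step 4: row/col 4 already zero → sign 0
signature = (2, 1, 2)

Answer: (2, 1, 2)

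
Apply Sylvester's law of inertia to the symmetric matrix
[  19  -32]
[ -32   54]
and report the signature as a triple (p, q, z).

Answer: (2, 0, 0)

Derivation:
step 0: pivot 19 → sign +
step 1: pivot 2/19 → sign +
signature = (2, 0, 0)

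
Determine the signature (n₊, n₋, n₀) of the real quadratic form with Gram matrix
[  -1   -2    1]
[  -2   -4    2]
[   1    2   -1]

step 0: pivot -1 → sign −
step 1: row/col 1 already zero → sign 0
step 2: row/col 2 already zero → sign 0
signature = (0, 1, 2)

Answer: (0, 1, 2)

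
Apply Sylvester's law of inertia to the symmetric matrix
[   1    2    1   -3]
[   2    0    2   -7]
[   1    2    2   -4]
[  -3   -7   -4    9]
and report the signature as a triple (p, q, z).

Answer: (2, 2, 0)

Derivation:
step 0: pivot 1 → sign +
step 1: pivot -4 → sign −
step 2: pivot 1 → sign +
step 3: pivot -3/4 → sign −
signature = (2, 2, 0)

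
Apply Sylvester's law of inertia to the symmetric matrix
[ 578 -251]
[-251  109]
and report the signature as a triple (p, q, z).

step 0: pivot 578 → sign +
step 1: pivot 1/578 → sign +
signature = (2, 0, 0)

Answer: (2, 0, 0)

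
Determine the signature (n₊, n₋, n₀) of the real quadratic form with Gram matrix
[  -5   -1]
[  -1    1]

step 0: pivot -5 → sign −
step 1: pivot 6/5 → sign +
signature = (1, 1, 0)

Answer: (1, 1, 0)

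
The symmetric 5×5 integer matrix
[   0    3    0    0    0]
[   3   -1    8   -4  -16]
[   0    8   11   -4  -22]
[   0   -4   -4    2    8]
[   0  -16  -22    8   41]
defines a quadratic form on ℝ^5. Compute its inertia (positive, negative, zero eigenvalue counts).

step 0: pivot -1 → sign −
step 1: pivot 9 → sign +
step 2: pivot 11 → sign +
step 3: pivot 6/11 → sign +
step 4: pivot -3 → sign −
signature = (3, 2, 0)

Answer: (3, 2, 0)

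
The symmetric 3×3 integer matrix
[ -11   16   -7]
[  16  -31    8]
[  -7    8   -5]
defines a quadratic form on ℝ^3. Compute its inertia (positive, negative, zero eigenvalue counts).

step 0: pivot -11 → sign −
step 1: pivot -85/11 → sign −
step 2: pivot 6/85 → sign +
signature = (1, 2, 0)

Answer: (1, 2, 0)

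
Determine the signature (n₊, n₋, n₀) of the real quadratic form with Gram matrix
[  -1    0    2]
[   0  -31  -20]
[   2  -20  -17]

Answer: (0, 3, 0)

Derivation:
step 0: pivot -1 → sign −
step 1: pivot -31 → sign −
step 2: pivot -3/31 → sign −
signature = (0, 3, 0)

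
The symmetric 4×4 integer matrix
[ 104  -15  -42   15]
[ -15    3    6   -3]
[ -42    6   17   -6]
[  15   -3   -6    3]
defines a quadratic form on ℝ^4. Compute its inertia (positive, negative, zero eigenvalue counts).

Answer: (3, 0, 1)

Derivation:
step 0: pivot 104 → sign +
step 1: pivot 87/104 → sign +
step 2: pivot 1/29 → sign +
step 3: row/col 3 already zero → sign 0
signature = (3, 0, 1)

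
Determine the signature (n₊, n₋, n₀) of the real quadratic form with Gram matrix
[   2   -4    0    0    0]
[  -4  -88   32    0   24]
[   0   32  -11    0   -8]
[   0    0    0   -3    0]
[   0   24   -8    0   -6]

Answer: (1, 3, 1)

Derivation:
step 0: pivot 2 → sign +
step 1: pivot -96 → sign −
step 2: pivot -1/3 → sign −
step 3: pivot -3 → sign −
step 4: row/col 4 already zero → sign 0
signature = (1, 3, 1)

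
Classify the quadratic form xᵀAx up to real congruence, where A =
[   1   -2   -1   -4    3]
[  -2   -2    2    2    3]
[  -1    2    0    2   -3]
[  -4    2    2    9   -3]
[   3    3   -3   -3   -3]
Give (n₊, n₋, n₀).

step 0: pivot 1 → sign +
step 1: pivot -6 → sign −
step 2: pivot -1 → sign −
step 3: pivot 3 → sign +
step 4: pivot 3/2 → sign +
signature = (3, 2, 0)

Answer: (3, 2, 0)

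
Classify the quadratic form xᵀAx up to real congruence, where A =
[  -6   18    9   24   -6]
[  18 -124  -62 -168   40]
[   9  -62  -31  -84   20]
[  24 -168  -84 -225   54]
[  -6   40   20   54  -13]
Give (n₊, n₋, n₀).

step 0: pivot -6 → sign −
step 1: pivot -70 → sign −
step 2: pivot 93/35 → sign +
step 3: pivot -3/31 → sign −
step 4: row/col 4 already zero → sign 0
signature = (1, 3, 1)

Answer: (1, 3, 1)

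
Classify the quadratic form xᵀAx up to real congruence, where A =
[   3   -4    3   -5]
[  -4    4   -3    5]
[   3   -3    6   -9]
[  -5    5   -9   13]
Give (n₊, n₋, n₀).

Answer: (2, 2, 0)

Derivation:
step 0: pivot 3 → sign +
step 1: pivot -4/3 → sign −
step 2: pivot 15/4 → sign +
step 3: pivot -3/5 → sign −
signature = (2, 2, 0)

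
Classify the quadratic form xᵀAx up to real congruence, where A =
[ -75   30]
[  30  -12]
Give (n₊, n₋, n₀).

step 0: pivot -75 → sign −
step 1: row/col 1 already zero → sign 0
signature = (0, 1, 1)

Answer: (0, 1, 1)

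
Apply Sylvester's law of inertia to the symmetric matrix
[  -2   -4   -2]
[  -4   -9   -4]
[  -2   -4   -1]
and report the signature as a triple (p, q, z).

step 0: pivot -2 → sign −
step 1: pivot -1 → sign −
step 2: pivot 1 → sign +
signature = (1, 2, 0)

Answer: (1, 2, 0)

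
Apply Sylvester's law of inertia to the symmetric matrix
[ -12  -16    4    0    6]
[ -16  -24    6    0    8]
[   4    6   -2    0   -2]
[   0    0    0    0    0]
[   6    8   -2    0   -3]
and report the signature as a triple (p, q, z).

Answer: (0, 3, 2)

Derivation:
step 0: pivot -12 → sign −
step 1: pivot -8/3 → sign −
step 2: pivot -1/2 → sign −
step 3: row/col 3 already zero → sign 0
step 4: row/col 4 already zero → sign 0
signature = (0, 3, 2)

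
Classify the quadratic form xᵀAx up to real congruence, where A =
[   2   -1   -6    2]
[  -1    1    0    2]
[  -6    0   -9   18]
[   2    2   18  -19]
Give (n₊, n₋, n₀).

Answer: (3, 1, 0)

Derivation:
step 0: pivot 2 → sign +
step 1: pivot 1/2 → sign +
step 2: pivot -45 → sign −
step 3: pivot 1/5 → sign +
signature = (3, 1, 0)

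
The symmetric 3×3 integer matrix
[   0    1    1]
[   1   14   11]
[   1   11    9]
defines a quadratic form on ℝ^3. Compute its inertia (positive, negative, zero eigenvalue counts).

Answer: (2, 1, 0)

Derivation:
step 0: pivot 14 → sign +
step 1: pivot -1/14 → sign −
step 2: pivot 1 → sign +
signature = (2, 1, 0)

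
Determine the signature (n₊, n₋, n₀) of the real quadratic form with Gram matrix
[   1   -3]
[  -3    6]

step 0: pivot 1 → sign +
step 1: pivot -3 → sign −
signature = (1, 1, 0)

Answer: (1, 1, 0)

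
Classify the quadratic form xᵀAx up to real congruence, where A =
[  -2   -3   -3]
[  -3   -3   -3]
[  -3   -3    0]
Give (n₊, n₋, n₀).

step 0: pivot -2 → sign −
step 1: pivot 3/2 → sign +
step 2: pivot 3 → sign +
signature = (2, 1, 0)

Answer: (2, 1, 0)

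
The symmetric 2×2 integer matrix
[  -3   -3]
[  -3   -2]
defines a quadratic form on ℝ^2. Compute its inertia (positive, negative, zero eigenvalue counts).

step 0: pivot -3 → sign −
step 1: pivot 1 → sign +
signature = (1, 1, 0)

Answer: (1, 1, 0)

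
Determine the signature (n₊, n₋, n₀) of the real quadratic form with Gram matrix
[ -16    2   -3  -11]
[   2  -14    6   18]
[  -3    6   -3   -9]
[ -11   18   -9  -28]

step 0: pivot -16 → sign −
step 1: pivot -55/4 → sign −
step 2: pivot -3/22 → sign −
step 3: pivot -1/5 → sign −
signature = (0, 4, 0)

Answer: (0, 4, 0)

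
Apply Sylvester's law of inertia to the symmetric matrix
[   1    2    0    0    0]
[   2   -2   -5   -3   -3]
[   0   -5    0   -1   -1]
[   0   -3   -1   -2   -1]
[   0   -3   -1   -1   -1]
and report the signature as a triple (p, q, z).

step 0: pivot 1 → sign +
step 1: pivot -6 → sign −
step 2: pivot 25/6 → sign +
step 3: pivot -26/25 → sign −
step 4: pivot -1/26 → sign −
signature = (2, 3, 0)

Answer: (2, 3, 0)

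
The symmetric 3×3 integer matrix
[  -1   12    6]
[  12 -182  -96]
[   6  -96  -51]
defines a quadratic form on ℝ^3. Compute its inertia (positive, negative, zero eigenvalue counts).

step 0: pivot -1 → sign −
step 1: pivot -38 → sign −
step 2: pivot 3/19 → sign +
signature = (1, 2, 0)

Answer: (1, 2, 0)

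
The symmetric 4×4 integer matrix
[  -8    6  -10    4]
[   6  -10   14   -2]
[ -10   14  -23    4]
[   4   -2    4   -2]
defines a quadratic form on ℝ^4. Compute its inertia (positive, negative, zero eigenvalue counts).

step 0: pivot -8 → sign −
step 1: pivot -11/2 → sign −
step 2: pivot -31/11 → sign −
step 3: pivot 6/31 → sign +
signature = (1, 3, 0)

Answer: (1, 3, 0)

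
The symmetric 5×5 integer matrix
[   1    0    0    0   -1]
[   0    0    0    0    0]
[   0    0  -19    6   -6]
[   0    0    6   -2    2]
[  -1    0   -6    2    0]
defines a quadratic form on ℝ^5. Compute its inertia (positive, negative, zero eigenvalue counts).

step 0: pivot 1 → sign +
step 1: pivot -19 → sign −
step 2: pivot -2/19 → sign −
step 3: pivot 1 → sign +
step 4: row/col 4 already zero → sign 0
signature = (2, 2, 1)

Answer: (2, 2, 1)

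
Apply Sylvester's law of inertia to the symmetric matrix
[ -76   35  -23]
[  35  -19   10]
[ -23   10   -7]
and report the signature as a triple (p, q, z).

step 0: pivot -76 → sign −
step 1: pivot -219/76 → sign −
step 2: pivot 6/73 → sign +
signature = (1, 2, 0)

Answer: (1, 2, 0)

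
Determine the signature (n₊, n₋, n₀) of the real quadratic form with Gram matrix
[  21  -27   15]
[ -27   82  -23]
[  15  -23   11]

Answer: (2, 1, 0)

Derivation:
step 0: pivot 21 → sign +
step 1: pivot 331/7 → sign +
step 2: pivot -2/331 → sign −
signature = (2, 1, 0)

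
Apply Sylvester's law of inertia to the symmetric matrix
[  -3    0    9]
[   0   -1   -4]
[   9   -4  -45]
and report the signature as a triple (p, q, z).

Answer: (0, 3, 0)

Derivation:
step 0: pivot -3 → sign −
step 1: pivot -1 → sign −
step 2: pivot -2 → sign −
signature = (0, 3, 0)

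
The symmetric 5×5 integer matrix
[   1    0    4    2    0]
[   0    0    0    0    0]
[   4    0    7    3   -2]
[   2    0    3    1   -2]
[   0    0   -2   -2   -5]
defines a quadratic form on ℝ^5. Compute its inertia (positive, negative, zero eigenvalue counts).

step 0: pivot 1 → sign +
step 1: pivot -9 → sign −
step 2: pivot -2/9 → sign −
step 3: pivot -1 → sign −
step 4: row/col 4 already zero → sign 0
signature = (1, 3, 1)

Answer: (1, 3, 1)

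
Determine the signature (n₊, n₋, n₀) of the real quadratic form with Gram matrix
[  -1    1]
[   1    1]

step 0: pivot -1 → sign −
step 1: pivot 2 → sign +
signature = (1, 1, 0)

Answer: (1, 1, 0)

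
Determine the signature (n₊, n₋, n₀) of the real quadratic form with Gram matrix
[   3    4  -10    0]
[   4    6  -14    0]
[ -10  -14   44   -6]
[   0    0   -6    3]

Answer: (3, 1, 0)

Derivation:
step 0: pivot 3 → sign +
step 1: pivot 2/3 → sign +
step 2: pivot 10 → sign +
step 3: pivot -3/5 → sign −
signature = (3, 1, 0)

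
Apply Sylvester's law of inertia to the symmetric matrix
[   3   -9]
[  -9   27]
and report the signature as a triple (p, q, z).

step 0: pivot 3 → sign +
step 1: row/col 1 already zero → sign 0
signature = (1, 0, 1)

Answer: (1, 0, 1)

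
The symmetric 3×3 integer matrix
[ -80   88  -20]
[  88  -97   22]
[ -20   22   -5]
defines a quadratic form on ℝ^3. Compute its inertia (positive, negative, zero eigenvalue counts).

step 0: pivot -80 → sign −
step 1: pivot -1/5 → sign −
step 2: row/col 2 already zero → sign 0
signature = (0, 2, 1)

Answer: (0, 2, 1)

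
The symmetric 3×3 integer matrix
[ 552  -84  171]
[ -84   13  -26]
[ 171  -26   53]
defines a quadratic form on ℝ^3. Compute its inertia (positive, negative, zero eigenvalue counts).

Answer: (3, 0, 0)

Derivation:
step 0: pivot 552 → sign +
step 1: pivot 5/23 → sign +
step 2: pivot 1/40 → sign +
signature = (3, 0, 0)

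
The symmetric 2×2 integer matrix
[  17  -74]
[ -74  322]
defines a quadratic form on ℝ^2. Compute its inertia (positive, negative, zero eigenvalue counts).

Answer: (1, 1, 0)

Derivation:
step 0: pivot 17 → sign +
step 1: pivot -2/17 → sign −
signature = (1, 1, 0)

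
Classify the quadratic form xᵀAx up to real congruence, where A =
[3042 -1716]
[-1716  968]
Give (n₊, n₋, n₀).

step 0: pivot 3042 → sign +
step 1: row/col 1 already zero → sign 0
signature = (1, 0, 1)

Answer: (1, 0, 1)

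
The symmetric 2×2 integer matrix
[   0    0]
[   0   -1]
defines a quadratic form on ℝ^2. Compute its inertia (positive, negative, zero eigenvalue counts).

step 0: pivot -1 → sign −
step 1: row/col 1 already zero → sign 0
signature = (0, 1, 1)

Answer: (0, 1, 1)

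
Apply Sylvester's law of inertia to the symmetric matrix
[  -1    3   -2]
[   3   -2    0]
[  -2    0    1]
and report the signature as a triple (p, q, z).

Answer: (1, 2, 0)

Derivation:
step 0: pivot -1 → sign −
step 1: pivot 7 → sign +
step 2: pivot -1/7 → sign −
signature = (1, 2, 0)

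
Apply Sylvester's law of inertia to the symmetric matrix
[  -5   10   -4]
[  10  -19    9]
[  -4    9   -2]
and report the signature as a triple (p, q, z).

step 0: pivot -5 → sign −
step 1: pivot 1 → sign +
step 2: pivot 1/5 → sign +
signature = (2, 1, 0)

Answer: (2, 1, 0)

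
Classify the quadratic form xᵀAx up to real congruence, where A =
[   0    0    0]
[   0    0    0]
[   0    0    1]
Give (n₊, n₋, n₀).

Answer: (1, 0, 2)

Derivation:
step 0: pivot 1 → sign +
step 1: row/col 1 already zero → sign 0
step 2: row/col 2 already zero → sign 0
signature = (1, 0, 2)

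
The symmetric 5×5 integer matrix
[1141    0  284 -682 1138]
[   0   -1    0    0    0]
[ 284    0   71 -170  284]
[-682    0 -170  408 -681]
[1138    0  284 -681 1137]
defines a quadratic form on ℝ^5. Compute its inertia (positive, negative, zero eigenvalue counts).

Answer: (3, 2, 0)

Derivation:
step 0: pivot 1141 → sign +
step 1: pivot -1 → sign −
step 2: pivot 355/1141 → sign +
step 3: pivot 56/355 → sign +
step 4: pivot -3/56 → sign −
signature = (3, 2, 0)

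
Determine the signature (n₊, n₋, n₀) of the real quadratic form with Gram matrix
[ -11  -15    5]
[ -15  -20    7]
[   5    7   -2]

Answer: (2, 1, 0)

Derivation:
step 0: pivot -11 → sign −
step 1: pivot 5/11 → sign +
step 2: pivot 1/5 → sign +
signature = (2, 1, 0)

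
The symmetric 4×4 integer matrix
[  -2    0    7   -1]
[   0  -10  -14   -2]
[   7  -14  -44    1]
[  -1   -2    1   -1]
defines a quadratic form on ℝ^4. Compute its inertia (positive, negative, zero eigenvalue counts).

Answer: (1, 3, 0)

Derivation:
step 0: pivot -2 → sign −
step 1: pivot -10 → sign −
step 2: pivot 1/10 → sign +
step 3: pivot -1 → sign −
signature = (1, 3, 0)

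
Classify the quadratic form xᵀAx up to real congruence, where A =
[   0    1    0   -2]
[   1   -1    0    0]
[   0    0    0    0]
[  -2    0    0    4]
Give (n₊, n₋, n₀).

step 0: pivot -1 → sign −
step 1: pivot 1 → sign +
step 2: row/col 2 already zero → sign 0
step 3: row/col 3 already zero → sign 0
signature = (1, 1, 2)

Answer: (1, 1, 2)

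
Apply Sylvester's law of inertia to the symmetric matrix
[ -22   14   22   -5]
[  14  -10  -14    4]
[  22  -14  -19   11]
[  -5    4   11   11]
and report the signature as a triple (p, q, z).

Answer: (2, 2, 0)

Derivation:
step 0: pivot -22 → sign −
step 1: pivot -12/11 → sign −
step 2: pivot 3 → sign +
step 3: pivot 3/4 → sign +
signature = (2, 2, 0)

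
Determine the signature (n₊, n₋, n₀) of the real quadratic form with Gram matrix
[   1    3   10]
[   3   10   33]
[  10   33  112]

Answer: (3, 0, 0)

Derivation:
step 0: pivot 1 → sign +
step 1: pivot 1 → sign +
step 2: pivot 3 → sign +
signature = (3, 0, 0)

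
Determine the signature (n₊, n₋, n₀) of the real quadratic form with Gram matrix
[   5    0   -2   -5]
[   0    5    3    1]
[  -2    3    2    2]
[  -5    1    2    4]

Answer: (2, 2, 0)

Derivation:
step 0: pivot 5 → sign +
step 1: pivot 5 → sign +
step 2: pivot -3/5 → sign −
step 3: pivot -3/5 → sign −
signature = (2, 2, 0)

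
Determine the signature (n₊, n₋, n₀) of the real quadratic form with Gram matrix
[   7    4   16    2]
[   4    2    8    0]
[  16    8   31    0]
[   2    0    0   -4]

step 0: pivot 7 → sign +
step 1: pivot -2/7 → sign −
step 2: pivot -1 → sign −
step 3: row/col 3 already zero → sign 0
signature = (1, 2, 1)

Answer: (1, 2, 1)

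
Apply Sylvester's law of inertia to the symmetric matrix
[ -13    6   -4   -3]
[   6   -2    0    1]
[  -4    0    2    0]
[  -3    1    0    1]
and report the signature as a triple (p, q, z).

step 0: pivot -13 → sign −
step 1: pivot 10/13 → sign +
step 2: pivot -6/5 → sign −
step 3: pivot 3/2 → sign +
signature = (2, 2, 0)

Answer: (2, 2, 0)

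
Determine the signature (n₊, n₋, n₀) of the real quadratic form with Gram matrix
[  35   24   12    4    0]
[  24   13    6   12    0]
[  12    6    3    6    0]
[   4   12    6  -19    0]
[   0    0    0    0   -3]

step 0: pivot 35 → sign +
step 1: pivot -121/35 → sign −
step 2: pivot 39/121 → sign +
step 3: pivot -3/13 → sign −
step 4: pivot -3 → sign −
signature = (2, 3, 0)

Answer: (2, 3, 0)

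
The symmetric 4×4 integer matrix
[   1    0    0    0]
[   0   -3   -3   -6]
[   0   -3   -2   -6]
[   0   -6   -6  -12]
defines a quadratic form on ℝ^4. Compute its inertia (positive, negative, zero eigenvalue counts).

step 0: pivot 1 → sign +
step 1: pivot -3 → sign −
step 2: pivot 1 → sign +
step 3: row/col 3 already zero → sign 0
signature = (2, 1, 1)

Answer: (2, 1, 1)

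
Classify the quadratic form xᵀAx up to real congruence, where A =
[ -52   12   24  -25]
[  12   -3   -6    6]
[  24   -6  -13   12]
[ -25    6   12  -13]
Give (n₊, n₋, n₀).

Answer: (0, 4, 0)

Derivation:
step 0: pivot -52 → sign −
step 1: pivot -3/13 → sign −
step 2: pivot -1 → sign −
step 3: pivot -3/4 → sign −
signature = (0, 4, 0)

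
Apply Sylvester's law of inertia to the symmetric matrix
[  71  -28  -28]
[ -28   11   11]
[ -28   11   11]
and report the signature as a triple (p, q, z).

step 0: pivot 71 → sign +
step 1: pivot -3/71 → sign −
step 2: row/col 2 already zero → sign 0
signature = (1, 1, 1)

Answer: (1, 1, 1)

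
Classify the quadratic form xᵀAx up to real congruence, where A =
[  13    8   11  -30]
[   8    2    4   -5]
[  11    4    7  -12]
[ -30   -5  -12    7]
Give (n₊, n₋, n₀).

Answer: (2, 2, 0)

Derivation:
step 0: pivot 13 → sign +
step 1: pivot -38/13 → sign −
step 2: pivot 6/19 → sign +
step 3: pivot -3/2 → sign −
signature = (2, 2, 0)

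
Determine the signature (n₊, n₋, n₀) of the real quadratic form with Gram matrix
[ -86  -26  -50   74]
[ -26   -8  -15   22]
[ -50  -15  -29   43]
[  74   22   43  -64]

step 0: pivot -86 → sign −
step 1: pivot -6/43 → sign −
step 2: pivot 1/6 → sign +
step 3: row/col 3 already zero → sign 0
signature = (1, 2, 1)

Answer: (1, 2, 1)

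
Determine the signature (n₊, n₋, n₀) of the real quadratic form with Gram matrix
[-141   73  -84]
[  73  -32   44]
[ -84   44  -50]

step 0: pivot -141 → sign −
step 1: pivot 817/141 → sign +
step 2: pivot -2/817 → sign −
signature = (1, 2, 0)

Answer: (1, 2, 0)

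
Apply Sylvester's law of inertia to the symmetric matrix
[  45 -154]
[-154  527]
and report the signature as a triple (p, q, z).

Answer: (1, 1, 0)

Derivation:
step 0: pivot 45 → sign +
step 1: pivot -1/45 → sign −
signature = (1, 1, 0)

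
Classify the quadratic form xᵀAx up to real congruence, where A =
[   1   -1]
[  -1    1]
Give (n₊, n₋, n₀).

step 0: pivot 1 → sign +
step 1: row/col 1 already zero → sign 0
signature = (1, 0, 1)

Answer: (1, 0, 1)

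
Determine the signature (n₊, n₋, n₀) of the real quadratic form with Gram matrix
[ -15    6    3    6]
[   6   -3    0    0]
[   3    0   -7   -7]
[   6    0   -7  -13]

Answer: (0, 4, 0)

Derivation:
step 0: pivot -15 → sign −
step 1: pivot -3/5 → sign −
step 2: pivot -4 → sign −
step 3: pivot -3/4 → sign −
signature = (0, 4, 0)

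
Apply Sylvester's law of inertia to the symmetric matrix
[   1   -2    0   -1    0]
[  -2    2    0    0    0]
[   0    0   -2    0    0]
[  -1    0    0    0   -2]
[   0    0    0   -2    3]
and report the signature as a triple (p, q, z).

step 0: pivot 1 → sign +
step 1: pivot -2 → sign −
step 2: pivot -2 → sign −
step 3: pivot 1 → sign +
step 4: pivot -1 → sign −
signature = (2, 3, 0)

Answer: (2, 3, 0)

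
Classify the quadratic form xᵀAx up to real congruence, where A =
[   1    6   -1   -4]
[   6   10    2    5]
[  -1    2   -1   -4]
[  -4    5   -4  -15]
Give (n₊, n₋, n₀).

Answer: (2, 2, 0)

Derivation:
step 0: pivot 1 → sign +
step 1: pivot -26 → sign −
step 2: pivot 6/13 → sign +
step 3: pivot -1/2 → sign −
signature = (2, 2, 0)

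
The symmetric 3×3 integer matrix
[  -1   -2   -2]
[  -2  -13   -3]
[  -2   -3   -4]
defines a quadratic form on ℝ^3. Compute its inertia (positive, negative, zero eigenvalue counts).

Answer: (1, 2, 0)

Derivation:
step 0: pivot -1 → sign −
step 1: pivot -9 → sign −
step 2: pivot 1/9 → sign +
signature = (1, 2, 0)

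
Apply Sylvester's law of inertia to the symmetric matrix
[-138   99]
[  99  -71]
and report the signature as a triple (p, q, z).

step 0: pivot -138 → sign −
step 1: pivot 1/46 → sign +
signature = (1, 1, 0)

Answer: (1, 1, 0)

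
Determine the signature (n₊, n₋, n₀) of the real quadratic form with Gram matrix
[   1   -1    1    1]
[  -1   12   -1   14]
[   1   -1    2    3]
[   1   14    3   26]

step 0: pivot 1 → sign +
step 1: pivot 11 → sign +
step 2: pivot 1 → sign +
step 3: pivot 6/11 → sign +
signature = (4, 0, 0)

Answer: (4, 0, 0)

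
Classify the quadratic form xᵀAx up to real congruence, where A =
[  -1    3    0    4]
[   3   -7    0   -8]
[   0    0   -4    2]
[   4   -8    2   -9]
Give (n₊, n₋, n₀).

Answer: (1, 2, 1)

Derivation:
step 0: pivot -1 → sign −
step 1: pivot 2 → sign +
step 2: pivot -4 → sign −
step 3: row/col 3 already zero → sign 0
signature = (1, 2, 1)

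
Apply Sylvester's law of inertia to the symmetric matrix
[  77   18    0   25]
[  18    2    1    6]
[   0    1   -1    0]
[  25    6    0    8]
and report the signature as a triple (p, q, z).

step 0: pivot 77 → sign +
step 1: pivot -170/77 → sign −
step 2: pivot -93/170 → sign −
step 3: pivot -3/31 → sign −
signature = (1, 3, 0)

Answer: (1, 3, 0)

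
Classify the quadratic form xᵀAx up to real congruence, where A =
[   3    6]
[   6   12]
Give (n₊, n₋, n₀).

Answer: (1, 0, 1)

Derivation:
step 0: pivot 3 → sign +
step 1: row/col 1 already zero → sign 0
signature = (1, 0, 1)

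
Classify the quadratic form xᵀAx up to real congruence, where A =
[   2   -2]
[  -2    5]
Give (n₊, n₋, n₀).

Answer: (2, 0, 0)

Derivation:
step 0: pivot 2 → sign +
step 1: pivot 3 → sign +
signature = (2, 0, 0)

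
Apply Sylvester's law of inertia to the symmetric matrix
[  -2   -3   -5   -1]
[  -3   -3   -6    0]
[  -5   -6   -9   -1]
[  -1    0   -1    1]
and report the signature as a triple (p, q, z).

Answer: (2, 1, 1)

Derivation:
step 0: pivot -2 → sign −
step 1: pivot 3/2 → sign +
step 2: pivot 2 → sign +
step 3: row/col 3 already zero → sign 0
signature = (2, 1, 1)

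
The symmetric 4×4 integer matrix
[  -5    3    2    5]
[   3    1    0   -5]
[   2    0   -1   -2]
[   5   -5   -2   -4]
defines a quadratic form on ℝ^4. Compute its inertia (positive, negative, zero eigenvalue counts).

Answer: (2, 2, 0)

Derivation:
step 0: pivot -5 → sign −
step 1: pivot 14/5 → sign +
step 2: pivot -5/7 → sign −
step 3: pivot 3/5 → sign +
signature = (2, 2, 0)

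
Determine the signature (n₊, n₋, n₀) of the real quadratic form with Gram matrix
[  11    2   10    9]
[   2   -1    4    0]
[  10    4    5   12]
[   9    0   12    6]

step 0: pivot 11 → sign +
step 1: pivot -15/11 → sign −
step 2: pivot -3/5 → sign −
step 3: pivot 3 → sign +
signature = (2, 2, 0)

Answer: (2, 2, 0)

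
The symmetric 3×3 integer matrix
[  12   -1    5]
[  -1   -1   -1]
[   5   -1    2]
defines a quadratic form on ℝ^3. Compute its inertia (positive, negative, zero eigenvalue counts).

step 0: pivot 12 → sign +
step 1: pivot -13/12 → sign −
step 2: pivot 3/13 → sign +
signature = (2, 1, 0)

Answer: (2, 1, 0)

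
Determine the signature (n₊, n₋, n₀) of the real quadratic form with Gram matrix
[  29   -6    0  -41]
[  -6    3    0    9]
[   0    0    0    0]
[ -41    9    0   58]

step 0: pivot 29 → sign +
step 1: pivot 51/29 → sign +
step 2: pivot -2/17 → sign −
step 3: row/col 3 already zero → sign 0
signature = (2, 1, 1)

Answer: (2, 1, 1)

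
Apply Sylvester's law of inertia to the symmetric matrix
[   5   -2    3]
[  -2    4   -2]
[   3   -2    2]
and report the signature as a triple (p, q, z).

step 0: pivot 5 → sign +
step 1: pivot 16/5 → sign +
step 2: row/col 2 already zero → sign 0
signature = (2, 0, 1)

Answer: (2, 0, 1)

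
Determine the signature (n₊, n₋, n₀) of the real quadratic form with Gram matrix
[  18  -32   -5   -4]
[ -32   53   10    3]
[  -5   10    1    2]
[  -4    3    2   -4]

step 0: pivot 18 → sign +
step 1: pivot -35/9 → sign −
step 2: pivot -1/14 → sign −
step 3: pivot 3/5 → sign +
signature = (2, 2, 0)

Answer: (2, 2, 0)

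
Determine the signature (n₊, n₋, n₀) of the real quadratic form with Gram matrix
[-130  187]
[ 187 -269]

Answer: (0, 2, 0)

Derivation:
step 0: pivot -130 → sign −
step 1: pivot -1/130 → sign −
signature = (0, 2, 0)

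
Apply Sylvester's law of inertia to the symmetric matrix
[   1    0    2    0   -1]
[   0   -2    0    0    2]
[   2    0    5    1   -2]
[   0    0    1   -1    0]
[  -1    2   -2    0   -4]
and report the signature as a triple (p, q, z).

Answer: (2, 3, 0)

Derivation:
step 0: pivot 1 → sign +
step 1: pivot -2 → sign −
step 2: pivot 1 → sign +
step 3: pivot -2 → sign −
step 4: pivot -3 → sign −
signature = (2, 3, 0)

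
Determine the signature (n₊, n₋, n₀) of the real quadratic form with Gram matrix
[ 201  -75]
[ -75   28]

Answer: (2, 0, 0)

Derivation:
step 0: pivot 201 → sign +
step 1: pivot 1/67 → sign +
signature = (2, 0, 0)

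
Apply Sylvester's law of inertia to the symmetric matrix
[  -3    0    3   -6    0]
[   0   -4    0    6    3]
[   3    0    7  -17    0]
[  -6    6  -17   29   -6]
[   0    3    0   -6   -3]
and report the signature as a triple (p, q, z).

Answer: (2, 3, 0)

Derivation:
step 0: pivot -3 → sign −
step 1: pivot -4 → sign −
step 2: pivot 10 → sign +
step 3: pivot -29/10 → sign −
step 4: pivot 3/116 → sign +
signature = (2, 3, 0)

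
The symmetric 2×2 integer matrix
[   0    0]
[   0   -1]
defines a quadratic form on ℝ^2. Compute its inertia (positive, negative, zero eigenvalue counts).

step 0: pivot -1 → sign −
step 1: row/col 1 already zero → sign 0
signature = (0, 1, 1)

Answer: (0, 1, 1)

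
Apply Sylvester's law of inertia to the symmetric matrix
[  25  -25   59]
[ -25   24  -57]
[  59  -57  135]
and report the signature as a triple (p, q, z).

step 0: pivot 25 → sign +
step 1: pivot -1 → sign −
step 2: pivot -6/25 → sign −
signature = (1, 2, 0)

Answer: (1, 2, 0)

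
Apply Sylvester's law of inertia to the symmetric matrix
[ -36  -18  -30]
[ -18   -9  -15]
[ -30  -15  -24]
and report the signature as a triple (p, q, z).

Answer: (1, 1, 1)

Derivation:
step 0: pivot -36 → sign −
step 1: pivot 1 → sign +
step 2: row/col 2 already zero → sign 0
signature = (1, 1, 1)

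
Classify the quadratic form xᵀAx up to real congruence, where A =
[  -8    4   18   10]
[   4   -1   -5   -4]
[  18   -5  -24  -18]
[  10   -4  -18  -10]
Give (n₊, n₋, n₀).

step 0: pivot -8 → sign −
step 1: pivot 1 → sign +
step 2: pivot 1/2 → sign +
step 3: pivot 1 → sign +
signature = (3, 1, 0)

Answer: (3, 1, 0)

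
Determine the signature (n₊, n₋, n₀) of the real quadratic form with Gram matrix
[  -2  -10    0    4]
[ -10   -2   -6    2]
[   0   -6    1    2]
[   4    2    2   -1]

Answer: (2, 1, 1)

Derivation:
step 0: pivot -2 → sign −
step 1: pivot 48 → sign +
step 2: pivot 1/4 → sign +
step 3: row/col 3 already zero → sign 0
signature = (2, 1, 1)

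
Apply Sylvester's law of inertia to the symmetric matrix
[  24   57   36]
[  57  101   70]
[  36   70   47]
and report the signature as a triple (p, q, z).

Answer: (1, 2, 0)

Derivation:
step 0: pivot 24 → sign +
step 1: pivot -275/8 → sign −
step 2: pivot -3/275 → sign −
signature = (1, 2, 0)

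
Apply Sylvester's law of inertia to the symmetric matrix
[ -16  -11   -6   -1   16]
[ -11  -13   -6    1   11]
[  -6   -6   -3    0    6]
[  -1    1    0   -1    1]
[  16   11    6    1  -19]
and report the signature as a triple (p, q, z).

Answer: (0, 4, 1)

Derivation:
step 0: pivot -16 → sign −
step 1: pivot -87/16 → sign −
step 2: pivot -3/29 → sign −
step 3: pivot -3 → sign −
step 4: row/col 4 already zero → sign 0
signature = (0, 4, 1)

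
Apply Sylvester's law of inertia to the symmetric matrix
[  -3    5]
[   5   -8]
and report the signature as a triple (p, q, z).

Answer: (1, 1, 0)

Derivation:
step 0: pivot -3 → sign −
step 1: pivot 1/3 → sign +
signature = (1, 1, 0)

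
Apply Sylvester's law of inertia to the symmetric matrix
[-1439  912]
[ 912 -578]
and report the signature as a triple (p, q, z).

Answer: (1, 1, 0)

Derivation:
step 0: pivot -1439 → sign −
step 1: pivot 2/1439 → sign +
signature = (1, 1, 0)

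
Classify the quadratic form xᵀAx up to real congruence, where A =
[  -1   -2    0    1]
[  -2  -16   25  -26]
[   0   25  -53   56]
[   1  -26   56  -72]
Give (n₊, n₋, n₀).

Answer: (1, 3, 0)

Derivation:
step 0: pivot -1 → sign −
step 1: pivot -12 → sign −
step 2: pivot -11/12 → sign −
step 3: pivot 3/11 → sign +
signature = (1, 3, 0)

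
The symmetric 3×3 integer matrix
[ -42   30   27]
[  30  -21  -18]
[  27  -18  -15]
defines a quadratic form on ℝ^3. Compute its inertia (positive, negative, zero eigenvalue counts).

step 0: pivot -42 → sign −
step 1: pivot 3/7 → sign +
step 2: pivot -3/2 → sign −
signature = (1, 2, 0)

Answer: (1, 2, 0)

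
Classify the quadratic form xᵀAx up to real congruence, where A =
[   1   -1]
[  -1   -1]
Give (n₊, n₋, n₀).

step 0: pivot 1 → sign +
step 1: pivot -2 → sign −
signature = (1, 1, 0)

Answer: (1, 1, 0)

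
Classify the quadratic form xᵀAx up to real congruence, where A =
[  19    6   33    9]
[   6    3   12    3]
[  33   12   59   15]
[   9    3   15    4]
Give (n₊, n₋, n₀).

Answer: (3, 1, 0)

Derivation:
step 0: pivot 19 → sign +
step 1: pivot 21/19 → sign +
step 2: pivot -4/7 → sign −
step 3: pivot 1 → sign +
signature = (3, 1, 0)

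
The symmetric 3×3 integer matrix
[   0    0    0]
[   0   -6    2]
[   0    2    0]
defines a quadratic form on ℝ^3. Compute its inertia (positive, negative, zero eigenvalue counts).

Answer: (1, 1, 1)

Derivation:
step 0: pivot -6 → sign −
step 1: pivot 2/3 → sign +
step 2: row/col 2 already zero → sign 0
signature = (1, 1, 1)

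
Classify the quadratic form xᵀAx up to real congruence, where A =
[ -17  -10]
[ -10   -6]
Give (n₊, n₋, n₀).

step 0: pivot -17 → sign −
step 1: pivot -2/17 → sign −
signature = (0, 2, 0)

Answer: (0, 2, 0)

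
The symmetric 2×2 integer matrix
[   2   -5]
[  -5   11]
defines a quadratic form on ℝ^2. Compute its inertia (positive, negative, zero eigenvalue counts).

Answer: (1, 1, 0)

Derivation:
step 0: pivot 2 → sign +
step 1: pivot -3/2 → sign −
signature = (1, 1, 0)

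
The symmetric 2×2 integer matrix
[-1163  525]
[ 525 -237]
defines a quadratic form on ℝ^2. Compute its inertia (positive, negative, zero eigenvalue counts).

Answer: (0, 2, 0)

Derivation:
step 0: pivot -1163 → sign −
step 1: pivot -6/1163 → sign −
signature = (0, 2, 0)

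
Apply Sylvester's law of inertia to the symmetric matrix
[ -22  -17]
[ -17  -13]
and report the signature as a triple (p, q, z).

Answer: (1, 1, 0)

Derivation:
step 0: pivot -22 → sign −
step 1: pivot 3/22 → sign +
signature = (1, 1, 0)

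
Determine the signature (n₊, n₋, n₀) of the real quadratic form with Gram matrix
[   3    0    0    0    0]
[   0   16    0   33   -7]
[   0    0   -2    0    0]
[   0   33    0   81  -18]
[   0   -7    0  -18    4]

step 0: pivot 3 → sign +
step 1: pivot 16 → sign +
step 2: pivot -2 → sign −
step 3: pivot 207/16 → sign +
step 4: pivot -1/23 → sign −
signature = (3, 2, 0)

Answer: (3, 2, 0)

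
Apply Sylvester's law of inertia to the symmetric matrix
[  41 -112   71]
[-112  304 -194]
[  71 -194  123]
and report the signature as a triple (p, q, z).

Answer: (2, 1, 0)

Derivation:
step 0: pivot 41 → sign +
step 1: pivot -80/41 → sign −
step 2: pivot 1/20 → sign +
signature = (2, 1, 0)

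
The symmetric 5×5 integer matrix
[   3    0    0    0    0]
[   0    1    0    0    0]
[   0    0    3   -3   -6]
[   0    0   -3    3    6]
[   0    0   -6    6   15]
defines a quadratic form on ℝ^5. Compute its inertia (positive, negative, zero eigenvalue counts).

Answer: (4, 0, 1)

Derivation:
step 0: pivot 3 → sign +
step 1: pivot 1 → sign +
step 2: pivot 3 → sign +
step 3: pivot 3 → sign +
step 4: row/col 4 already zero → sign 0
signature = (4, 0, 1)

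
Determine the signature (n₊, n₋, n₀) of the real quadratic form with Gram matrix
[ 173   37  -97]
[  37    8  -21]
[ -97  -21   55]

step 0: pivot 173 → sign +
step 1: pivot 15/173 → sign +
step 2: pivot -2/15 → sign −
signature = (2, 1, 0)

Answer: (2, 1, 0)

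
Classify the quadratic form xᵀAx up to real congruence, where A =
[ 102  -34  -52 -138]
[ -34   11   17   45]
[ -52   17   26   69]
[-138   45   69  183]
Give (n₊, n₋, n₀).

Answer: (1, 2, 1)

Derivation:
step 0: pivot 102 → sign +
step 1: pivot -1/3 → sign −
step 2: pivot -3/17 → sign −
step 3: row/col 3 already zero → sign 0
signature = (1, 2, 1)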